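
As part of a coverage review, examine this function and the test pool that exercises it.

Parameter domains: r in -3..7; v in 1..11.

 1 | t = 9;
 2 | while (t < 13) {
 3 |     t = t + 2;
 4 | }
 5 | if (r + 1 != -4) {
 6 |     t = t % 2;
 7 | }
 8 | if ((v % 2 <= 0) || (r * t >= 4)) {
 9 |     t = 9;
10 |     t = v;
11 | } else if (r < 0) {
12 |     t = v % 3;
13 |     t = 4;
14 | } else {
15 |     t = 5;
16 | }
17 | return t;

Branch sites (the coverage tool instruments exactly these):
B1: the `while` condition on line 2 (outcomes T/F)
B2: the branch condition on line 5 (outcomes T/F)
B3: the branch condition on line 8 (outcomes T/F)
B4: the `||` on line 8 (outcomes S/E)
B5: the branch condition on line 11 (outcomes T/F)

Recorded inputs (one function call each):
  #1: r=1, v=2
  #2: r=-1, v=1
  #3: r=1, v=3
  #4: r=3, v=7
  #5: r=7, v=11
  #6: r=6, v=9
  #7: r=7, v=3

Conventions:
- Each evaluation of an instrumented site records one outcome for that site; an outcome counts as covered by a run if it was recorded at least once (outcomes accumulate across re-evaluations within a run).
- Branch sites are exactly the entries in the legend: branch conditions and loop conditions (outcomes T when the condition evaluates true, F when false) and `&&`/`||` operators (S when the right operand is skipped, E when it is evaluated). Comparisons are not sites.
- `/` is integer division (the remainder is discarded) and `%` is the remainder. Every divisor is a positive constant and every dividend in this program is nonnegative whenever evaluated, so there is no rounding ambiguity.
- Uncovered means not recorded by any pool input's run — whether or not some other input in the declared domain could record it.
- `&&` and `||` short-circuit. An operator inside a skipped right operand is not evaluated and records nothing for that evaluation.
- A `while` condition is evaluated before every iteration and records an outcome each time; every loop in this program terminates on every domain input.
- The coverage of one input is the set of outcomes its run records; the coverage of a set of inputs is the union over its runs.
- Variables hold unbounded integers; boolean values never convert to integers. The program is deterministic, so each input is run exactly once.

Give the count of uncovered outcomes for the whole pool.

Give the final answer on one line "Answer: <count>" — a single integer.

input #1, r=1, v=2: outcomes B1=T, B1=F, B2=T, B3=T, B4=S
input #2, r=-1, v=1: outcomes B1=T, B1=F, B2=T, B3=F, B4=E, B5=T
input #3, r=1, v=3: outcomes B1=T, B1=F, B2=T, B3=F, B4=E, B5=F
input #4, r=3, v=7: outcomes B1=T, B1=F, B2=T, B3=F, B4=E, B5=F
input #5, r=7, v=11: outcomes B1=T, B1=F, B2=T, B3=T, B4=E
input #6, r=6, v=9: outcomes B1=T, B1=F, B2=T, B3=T, B4=E
input #7, r=7, v=3: outcomes B1=T, B1=F, B2=T, B3=T, B4=E
union over the pool: B1=T, B1=F, B2=T, B3=T, B3=F, B4=S, B4=E, B5=T, B5=F
uncovered (1 of 10): B2=F

Answer: 1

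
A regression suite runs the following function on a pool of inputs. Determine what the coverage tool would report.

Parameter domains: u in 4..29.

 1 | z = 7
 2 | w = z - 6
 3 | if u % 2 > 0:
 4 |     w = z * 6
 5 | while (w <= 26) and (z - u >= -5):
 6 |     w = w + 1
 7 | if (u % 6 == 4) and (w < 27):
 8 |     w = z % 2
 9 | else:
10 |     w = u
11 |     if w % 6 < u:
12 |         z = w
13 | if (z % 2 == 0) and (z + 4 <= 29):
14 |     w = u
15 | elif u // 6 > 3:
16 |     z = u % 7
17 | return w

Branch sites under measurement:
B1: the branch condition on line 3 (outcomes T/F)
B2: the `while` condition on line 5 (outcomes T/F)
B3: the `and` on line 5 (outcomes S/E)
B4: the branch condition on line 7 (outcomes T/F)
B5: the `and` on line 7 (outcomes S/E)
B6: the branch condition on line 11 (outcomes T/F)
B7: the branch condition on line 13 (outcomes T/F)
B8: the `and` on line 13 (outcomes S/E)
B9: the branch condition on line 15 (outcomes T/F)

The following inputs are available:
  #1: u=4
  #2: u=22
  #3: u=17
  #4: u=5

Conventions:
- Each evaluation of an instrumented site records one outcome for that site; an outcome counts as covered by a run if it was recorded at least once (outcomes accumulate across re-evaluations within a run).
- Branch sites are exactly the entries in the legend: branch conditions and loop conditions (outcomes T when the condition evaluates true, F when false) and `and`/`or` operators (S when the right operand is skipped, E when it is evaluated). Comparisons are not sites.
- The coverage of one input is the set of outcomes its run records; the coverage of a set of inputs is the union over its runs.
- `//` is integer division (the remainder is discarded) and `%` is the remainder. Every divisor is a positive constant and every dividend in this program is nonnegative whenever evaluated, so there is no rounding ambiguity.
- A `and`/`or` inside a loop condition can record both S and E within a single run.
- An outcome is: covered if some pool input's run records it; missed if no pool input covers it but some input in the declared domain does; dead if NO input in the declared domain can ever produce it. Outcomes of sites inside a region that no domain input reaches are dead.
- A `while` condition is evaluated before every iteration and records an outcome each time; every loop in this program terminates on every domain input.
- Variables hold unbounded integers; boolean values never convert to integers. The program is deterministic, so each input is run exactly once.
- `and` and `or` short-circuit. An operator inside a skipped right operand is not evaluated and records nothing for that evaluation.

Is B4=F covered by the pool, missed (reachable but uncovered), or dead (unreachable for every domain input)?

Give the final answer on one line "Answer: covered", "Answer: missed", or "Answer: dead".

B4=F is recorded by pool input(s) 1, 3, 4 -> covered

Answer: covered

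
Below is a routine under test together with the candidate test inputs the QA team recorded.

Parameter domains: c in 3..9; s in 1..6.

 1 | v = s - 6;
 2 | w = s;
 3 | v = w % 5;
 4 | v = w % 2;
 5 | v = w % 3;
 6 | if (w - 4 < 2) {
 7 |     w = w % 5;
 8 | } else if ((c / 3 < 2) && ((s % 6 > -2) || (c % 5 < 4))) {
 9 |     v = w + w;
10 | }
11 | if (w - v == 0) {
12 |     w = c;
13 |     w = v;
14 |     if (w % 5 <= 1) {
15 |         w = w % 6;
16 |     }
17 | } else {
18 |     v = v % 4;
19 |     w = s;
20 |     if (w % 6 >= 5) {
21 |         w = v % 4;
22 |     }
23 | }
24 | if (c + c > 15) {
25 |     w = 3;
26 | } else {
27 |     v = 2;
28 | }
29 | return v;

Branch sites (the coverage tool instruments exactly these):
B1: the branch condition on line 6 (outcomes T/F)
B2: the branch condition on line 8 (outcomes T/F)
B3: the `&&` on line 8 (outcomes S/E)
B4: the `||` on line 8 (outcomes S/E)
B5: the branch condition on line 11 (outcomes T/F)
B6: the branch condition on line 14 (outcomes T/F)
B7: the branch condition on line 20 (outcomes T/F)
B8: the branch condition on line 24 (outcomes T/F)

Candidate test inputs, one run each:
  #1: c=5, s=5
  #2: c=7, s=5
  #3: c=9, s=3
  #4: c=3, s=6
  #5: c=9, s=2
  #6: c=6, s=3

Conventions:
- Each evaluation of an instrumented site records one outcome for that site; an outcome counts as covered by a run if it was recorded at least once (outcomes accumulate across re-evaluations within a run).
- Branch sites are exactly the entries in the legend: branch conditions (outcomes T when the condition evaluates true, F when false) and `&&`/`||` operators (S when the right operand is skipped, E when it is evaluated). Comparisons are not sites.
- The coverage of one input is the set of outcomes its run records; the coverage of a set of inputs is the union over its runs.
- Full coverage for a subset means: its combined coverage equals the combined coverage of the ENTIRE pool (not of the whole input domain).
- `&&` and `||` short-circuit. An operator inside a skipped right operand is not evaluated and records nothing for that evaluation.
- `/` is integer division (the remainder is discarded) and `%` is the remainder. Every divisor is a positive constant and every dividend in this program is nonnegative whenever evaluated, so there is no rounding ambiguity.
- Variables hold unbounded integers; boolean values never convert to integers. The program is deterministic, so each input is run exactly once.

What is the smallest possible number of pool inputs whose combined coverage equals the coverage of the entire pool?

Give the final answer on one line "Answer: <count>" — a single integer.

input #1, c=5, s=5: outcomes B1=T, B5=F, B7=T, B8=F
input #2, c=7, s=5: outcomes B1=T, B5=F, B7=T, B8=F
input #3, c=9, s=3: outcomes B1=T, B5=F, B7=F, B8=T
input #4, c=3, s=6: outcomes B1=F, B2=T, B3=E, B4=S, B5=F, B7=F, B8=F
input #5, c=9, s=2: outcomes B1=T, B5=T, B6=F, B8=T
input #6, c=6, s=3: outcomes B1=T, B5=F, B7=F, B8=F
union over all inputs: B1=T, B1=F, B2=T, B3=E, B4=S, B5=T, B5=F, B6=F, B7=T, B7=F, B8=T, B8=F (12 outcomes)
no size-1 subset reaches all 12 outcomes (best union: 7/12)
no size-2 subset reaches all 12 outcomes (best union: 11/12)
size 3: inputs {1, 4, 5} cover all 12 outcomes, and no lexicographically smaller subset of this size does

Answer: 3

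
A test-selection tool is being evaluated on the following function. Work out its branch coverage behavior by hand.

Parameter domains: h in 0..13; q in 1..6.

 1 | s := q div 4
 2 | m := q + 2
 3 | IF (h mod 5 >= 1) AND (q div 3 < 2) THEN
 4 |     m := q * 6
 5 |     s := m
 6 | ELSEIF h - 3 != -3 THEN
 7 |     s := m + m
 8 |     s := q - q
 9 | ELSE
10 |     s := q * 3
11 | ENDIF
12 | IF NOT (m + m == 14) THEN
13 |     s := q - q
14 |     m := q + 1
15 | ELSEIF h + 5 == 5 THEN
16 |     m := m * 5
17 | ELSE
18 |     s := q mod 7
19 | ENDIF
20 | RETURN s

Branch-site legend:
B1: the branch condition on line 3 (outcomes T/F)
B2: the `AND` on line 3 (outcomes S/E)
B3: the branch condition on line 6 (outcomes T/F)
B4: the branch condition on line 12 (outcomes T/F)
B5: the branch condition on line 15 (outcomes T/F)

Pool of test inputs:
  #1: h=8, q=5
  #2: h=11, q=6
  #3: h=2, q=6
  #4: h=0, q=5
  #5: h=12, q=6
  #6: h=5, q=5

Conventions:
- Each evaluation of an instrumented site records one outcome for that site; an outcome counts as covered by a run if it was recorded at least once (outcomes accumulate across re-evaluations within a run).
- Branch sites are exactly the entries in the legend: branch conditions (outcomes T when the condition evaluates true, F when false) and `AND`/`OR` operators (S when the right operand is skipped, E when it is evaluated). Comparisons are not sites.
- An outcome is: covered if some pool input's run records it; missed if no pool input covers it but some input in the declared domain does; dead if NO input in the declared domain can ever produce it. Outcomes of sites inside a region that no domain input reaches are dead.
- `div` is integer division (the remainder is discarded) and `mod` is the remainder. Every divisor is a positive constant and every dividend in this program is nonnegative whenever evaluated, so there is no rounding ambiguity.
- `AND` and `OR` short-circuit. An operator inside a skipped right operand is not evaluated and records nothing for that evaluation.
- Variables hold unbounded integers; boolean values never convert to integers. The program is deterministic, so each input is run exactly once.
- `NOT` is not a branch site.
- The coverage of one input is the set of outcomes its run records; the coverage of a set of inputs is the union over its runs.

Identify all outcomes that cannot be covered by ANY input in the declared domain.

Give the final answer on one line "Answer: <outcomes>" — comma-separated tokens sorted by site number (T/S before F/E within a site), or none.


running all 84 domain inputs and tallying outcomes:
  reachable outcomes have witnesses, e.g. B1=T (e.g. h=1, q=1), B1=F (e.g. h=0, q=1), B2=S (e.g. h=0, q=1), B2=E (e.g. h=1, q=1)
Answer: none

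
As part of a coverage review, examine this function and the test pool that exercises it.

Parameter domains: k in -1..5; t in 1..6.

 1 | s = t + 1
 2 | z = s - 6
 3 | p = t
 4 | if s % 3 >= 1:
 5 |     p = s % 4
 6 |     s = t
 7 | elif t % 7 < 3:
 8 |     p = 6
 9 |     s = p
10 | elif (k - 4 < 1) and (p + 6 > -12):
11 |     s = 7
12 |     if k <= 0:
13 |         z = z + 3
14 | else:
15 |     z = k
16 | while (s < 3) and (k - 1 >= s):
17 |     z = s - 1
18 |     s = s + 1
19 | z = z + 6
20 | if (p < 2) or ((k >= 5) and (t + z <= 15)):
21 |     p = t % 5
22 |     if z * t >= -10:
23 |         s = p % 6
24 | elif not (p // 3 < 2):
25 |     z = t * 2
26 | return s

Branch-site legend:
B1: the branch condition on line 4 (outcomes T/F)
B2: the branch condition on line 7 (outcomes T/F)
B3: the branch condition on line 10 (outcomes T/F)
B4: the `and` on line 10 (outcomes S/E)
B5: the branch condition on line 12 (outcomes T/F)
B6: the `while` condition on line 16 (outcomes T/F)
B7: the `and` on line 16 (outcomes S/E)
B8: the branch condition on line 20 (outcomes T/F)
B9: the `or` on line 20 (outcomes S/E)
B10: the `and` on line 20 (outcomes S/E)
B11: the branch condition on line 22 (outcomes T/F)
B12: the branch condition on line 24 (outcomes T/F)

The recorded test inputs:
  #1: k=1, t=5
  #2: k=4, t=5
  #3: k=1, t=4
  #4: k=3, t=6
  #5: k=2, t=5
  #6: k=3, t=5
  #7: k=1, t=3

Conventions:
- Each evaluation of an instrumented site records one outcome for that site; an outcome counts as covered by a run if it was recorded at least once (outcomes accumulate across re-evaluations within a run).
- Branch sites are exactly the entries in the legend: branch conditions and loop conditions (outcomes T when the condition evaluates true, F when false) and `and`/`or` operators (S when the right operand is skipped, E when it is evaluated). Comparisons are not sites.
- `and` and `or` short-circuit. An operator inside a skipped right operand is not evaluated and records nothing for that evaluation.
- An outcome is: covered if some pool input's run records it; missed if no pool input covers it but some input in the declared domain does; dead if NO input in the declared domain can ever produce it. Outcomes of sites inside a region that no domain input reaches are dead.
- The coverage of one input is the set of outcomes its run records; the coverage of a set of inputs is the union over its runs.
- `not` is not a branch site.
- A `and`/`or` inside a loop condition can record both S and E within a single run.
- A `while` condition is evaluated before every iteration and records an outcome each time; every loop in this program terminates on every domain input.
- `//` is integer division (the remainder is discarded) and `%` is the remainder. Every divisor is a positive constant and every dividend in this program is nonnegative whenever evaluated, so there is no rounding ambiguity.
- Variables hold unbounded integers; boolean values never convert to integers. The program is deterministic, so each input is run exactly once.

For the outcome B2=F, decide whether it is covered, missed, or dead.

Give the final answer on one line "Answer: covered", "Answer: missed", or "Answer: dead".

B2=F is recorded by pool input(s) 1, 2, 5, 6 -> covered

Answer: covered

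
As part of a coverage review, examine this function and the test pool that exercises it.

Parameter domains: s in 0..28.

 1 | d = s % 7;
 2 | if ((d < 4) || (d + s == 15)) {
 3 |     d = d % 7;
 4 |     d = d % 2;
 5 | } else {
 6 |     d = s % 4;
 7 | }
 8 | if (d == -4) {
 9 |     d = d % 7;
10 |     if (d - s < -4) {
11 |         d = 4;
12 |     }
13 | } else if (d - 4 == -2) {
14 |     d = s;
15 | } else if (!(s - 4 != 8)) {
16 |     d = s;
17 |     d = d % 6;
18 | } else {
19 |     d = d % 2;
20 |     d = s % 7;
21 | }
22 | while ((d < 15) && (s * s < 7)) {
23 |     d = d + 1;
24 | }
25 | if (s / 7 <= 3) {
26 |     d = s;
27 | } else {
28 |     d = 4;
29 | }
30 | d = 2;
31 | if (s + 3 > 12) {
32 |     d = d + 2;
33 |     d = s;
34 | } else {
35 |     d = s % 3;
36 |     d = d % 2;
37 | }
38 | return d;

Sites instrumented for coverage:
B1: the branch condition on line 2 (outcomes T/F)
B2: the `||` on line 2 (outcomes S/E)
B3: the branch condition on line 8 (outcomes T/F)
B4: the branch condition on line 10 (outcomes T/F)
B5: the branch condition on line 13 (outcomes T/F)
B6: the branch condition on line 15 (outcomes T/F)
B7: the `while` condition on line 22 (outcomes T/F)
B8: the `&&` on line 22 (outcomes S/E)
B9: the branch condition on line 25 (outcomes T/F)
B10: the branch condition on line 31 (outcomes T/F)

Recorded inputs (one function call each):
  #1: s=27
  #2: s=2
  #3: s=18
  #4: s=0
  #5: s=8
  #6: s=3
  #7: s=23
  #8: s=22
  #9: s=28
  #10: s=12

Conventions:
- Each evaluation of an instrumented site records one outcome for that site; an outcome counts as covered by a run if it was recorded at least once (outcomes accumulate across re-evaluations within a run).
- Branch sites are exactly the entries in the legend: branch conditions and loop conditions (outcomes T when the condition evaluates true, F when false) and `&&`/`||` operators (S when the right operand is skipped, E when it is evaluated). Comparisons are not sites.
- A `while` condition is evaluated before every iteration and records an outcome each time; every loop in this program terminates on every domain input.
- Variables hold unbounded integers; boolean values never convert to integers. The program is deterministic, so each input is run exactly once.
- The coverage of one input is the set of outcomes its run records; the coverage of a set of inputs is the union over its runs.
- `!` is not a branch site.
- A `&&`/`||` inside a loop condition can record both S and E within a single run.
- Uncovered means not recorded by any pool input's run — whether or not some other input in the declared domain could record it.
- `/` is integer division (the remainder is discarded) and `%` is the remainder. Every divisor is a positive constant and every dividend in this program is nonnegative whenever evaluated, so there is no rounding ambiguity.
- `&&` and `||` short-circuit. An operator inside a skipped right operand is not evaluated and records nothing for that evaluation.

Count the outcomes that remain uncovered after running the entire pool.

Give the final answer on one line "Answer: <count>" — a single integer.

input #1, s=27: events B2->E, B1->F, B3->F, B5->F, B6->F, B8->E, B7->F, B9->T, B10->T; outcomes B1=F, B2=E, B3=F, B5=F, B6=F, B7=F, B8=E, B9=T, B10=T
input #2, s=2: events B2->S, B1->T, B3->F, B5->F, B6->F, B8->E, B7->T, B8->E, B7->T, B8->E, B7->T, B8->E, B7->T, B8->E, ...; outcomes B1=T, B2=S, B3=F, B5=F, B6=F, B7=T, B7=F, B8=S, B8=E, B9=T, B10=F
input #3, s=18: events B2->E, B1->F, B3->F, B5->T, B8->S, B7->F, B9->T, B10->T; outcomes B1=F, B2=E, B3=F, B5=T, B7=F, B8=S, B9=T, B10=T
input #4, s=0: events B2->S, B1->T, B3->F, B5->F, B6->F, B8->E, B7->T, B8->E, B7->T, B8->E, B7->T, B8->E, B7->T, B8->E, ...; outcomes B1=T, B2=S, B3=F, B5=F, B6=F, B7=T, B7=F, B8=S, B8=E, B9=T, B10=F
input #5, s=8: events B2->S, B1->T, B3->F, B5->F, B6->F, B8->E, B7->F, B9->T, B10->F; outcomes B1=T, B2=S, B3=F, B5=F, B6=F, B7=F, B8=E, B9=T, B10=F
input #6, s=3: events B2->S, B1->T, B3->F, B5->F, B6->F, B8->E, B7->F, B9->T, B10->F; outcomes B1=T, B2=S, B3=F, B5=F, B6=F, B7=F, B8=E, B9=T, B10=F
input #7, s=23: events B2->S, B1->T, B3->F, B5->F, B6->F, B8->E, B7->F, B9->T, B10->T; outcomes B1=T, B2=S, B3=F, B5=F, B6=F, B7=F, B8=E, B9=T, B10=T
input #8, s=22: events B2->S, B1->T, B3->F, B5->F, B6->F, B8->E, B7->F, B9->T, B10->T; outcomes B1=T, B2=S, B3=F, B5=F, B6=F, B7=F, B8=E, B9=T, B10=T
input #9, s=28: events B2->S, B1->T, B3->F, B5->F, B6->F, B8->E, B7->F, B9->F, B10->T; outcomes B1=T, B2=S, B3=F, B5=F, B6=F, B7=F, B8=E, B9=F, B10=T
input #10, s=12: events B2->E, B1->F, B3->F, B5->F, B6->T, B8->E, B7->F, B9->T, B10->T; outcomes B1=F, B2=E, B3=F, B5=F, B6=T, B7=F, B8=E, B9=T, B10=T
union over the pool: B1=T, B1=F, B2=S, B2=E, B3=F, B5=T, B5=F, B6=T, B6=F, B7=T, B7=F, B8=S, B8=E, B9=T, B9=F, B10=T, B10=F
uncovered (3 of 20): B3=T, B4=T, B4=F

Answer: 3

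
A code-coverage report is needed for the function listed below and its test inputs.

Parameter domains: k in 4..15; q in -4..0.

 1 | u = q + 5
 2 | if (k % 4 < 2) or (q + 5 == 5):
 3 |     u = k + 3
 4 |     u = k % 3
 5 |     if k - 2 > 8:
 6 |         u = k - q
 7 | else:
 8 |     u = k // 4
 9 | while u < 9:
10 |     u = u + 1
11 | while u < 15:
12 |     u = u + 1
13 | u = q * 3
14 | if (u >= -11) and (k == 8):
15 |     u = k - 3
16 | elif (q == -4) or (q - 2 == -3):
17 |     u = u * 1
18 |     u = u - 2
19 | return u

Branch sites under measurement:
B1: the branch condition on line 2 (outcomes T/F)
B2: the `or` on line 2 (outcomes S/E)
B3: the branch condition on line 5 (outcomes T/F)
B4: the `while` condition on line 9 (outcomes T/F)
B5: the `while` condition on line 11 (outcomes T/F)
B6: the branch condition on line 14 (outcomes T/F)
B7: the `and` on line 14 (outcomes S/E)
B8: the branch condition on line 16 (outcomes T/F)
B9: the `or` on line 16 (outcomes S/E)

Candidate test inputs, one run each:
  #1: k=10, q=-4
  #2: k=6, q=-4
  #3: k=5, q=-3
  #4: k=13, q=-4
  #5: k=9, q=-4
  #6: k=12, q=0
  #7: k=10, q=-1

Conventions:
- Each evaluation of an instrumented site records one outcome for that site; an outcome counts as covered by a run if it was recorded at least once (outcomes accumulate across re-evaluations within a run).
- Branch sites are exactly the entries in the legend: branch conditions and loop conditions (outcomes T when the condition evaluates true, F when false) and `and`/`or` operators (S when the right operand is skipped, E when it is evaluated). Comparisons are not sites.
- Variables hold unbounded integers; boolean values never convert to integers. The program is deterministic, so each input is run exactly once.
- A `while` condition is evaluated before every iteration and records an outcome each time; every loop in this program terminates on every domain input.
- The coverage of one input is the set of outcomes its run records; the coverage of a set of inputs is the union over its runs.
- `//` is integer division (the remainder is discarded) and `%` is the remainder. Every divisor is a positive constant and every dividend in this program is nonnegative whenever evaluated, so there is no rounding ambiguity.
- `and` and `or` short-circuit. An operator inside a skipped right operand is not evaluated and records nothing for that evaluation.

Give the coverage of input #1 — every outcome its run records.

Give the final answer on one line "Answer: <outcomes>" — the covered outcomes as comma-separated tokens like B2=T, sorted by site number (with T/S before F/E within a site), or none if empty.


Event log for input #1 (k=10, q=-4):
  B2->E, B1->F, B4->T, B4->T, B4->T, B4->T, B4->T, B4->T, B4->T, B4->F
  B5->T, B5->T, B5->T, B5->T, B5->T, B5->T, B5->F, B7->S, B6->F, B9->S
  B8->T
as a set, this run covers: B1=F, B2=E, B4=T, B4=F, B5=T, B5=F, B6=F, B7=S, B8=T, B9=S
Answer: B1=F, B2=E, B4=T, B4=F, B5=T, B5=F, B6=F, B7=S, B8=T, B9=S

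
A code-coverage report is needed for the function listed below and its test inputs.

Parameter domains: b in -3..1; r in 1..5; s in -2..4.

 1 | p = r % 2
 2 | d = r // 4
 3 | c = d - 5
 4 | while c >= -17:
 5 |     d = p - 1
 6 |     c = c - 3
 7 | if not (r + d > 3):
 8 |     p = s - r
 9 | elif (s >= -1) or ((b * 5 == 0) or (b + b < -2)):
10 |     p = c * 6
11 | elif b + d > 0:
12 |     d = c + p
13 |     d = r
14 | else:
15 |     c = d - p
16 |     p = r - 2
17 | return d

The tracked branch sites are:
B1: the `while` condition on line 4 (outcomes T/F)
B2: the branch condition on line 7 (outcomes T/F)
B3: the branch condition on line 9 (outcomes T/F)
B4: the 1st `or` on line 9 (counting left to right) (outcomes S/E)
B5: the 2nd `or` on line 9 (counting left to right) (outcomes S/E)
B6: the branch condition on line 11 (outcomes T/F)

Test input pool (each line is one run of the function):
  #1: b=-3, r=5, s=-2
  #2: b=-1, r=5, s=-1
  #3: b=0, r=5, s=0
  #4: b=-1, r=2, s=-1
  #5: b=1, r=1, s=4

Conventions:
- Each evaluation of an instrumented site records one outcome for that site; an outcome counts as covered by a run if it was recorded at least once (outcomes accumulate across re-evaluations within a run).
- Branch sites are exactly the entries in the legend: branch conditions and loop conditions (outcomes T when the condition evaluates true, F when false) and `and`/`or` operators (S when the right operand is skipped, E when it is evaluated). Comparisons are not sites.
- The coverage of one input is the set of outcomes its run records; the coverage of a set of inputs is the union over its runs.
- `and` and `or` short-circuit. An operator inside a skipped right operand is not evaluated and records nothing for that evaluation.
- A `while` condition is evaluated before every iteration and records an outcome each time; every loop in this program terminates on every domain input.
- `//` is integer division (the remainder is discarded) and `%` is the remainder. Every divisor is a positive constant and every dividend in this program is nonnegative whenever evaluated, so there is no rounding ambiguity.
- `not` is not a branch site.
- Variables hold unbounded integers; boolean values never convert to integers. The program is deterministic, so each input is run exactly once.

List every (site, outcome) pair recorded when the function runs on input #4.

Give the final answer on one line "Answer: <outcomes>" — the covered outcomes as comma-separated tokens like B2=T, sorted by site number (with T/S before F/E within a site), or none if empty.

Tracing the run of input #4 (b=-1, r=2, s=-1):
  B1->T, B1->T, B1->T, B1->T, B1->T, B1->F, B2->T
deduplicating events, the covered set is: B1=T, B1=F, B2=T

Answer: B1=T, B1=F, B2=T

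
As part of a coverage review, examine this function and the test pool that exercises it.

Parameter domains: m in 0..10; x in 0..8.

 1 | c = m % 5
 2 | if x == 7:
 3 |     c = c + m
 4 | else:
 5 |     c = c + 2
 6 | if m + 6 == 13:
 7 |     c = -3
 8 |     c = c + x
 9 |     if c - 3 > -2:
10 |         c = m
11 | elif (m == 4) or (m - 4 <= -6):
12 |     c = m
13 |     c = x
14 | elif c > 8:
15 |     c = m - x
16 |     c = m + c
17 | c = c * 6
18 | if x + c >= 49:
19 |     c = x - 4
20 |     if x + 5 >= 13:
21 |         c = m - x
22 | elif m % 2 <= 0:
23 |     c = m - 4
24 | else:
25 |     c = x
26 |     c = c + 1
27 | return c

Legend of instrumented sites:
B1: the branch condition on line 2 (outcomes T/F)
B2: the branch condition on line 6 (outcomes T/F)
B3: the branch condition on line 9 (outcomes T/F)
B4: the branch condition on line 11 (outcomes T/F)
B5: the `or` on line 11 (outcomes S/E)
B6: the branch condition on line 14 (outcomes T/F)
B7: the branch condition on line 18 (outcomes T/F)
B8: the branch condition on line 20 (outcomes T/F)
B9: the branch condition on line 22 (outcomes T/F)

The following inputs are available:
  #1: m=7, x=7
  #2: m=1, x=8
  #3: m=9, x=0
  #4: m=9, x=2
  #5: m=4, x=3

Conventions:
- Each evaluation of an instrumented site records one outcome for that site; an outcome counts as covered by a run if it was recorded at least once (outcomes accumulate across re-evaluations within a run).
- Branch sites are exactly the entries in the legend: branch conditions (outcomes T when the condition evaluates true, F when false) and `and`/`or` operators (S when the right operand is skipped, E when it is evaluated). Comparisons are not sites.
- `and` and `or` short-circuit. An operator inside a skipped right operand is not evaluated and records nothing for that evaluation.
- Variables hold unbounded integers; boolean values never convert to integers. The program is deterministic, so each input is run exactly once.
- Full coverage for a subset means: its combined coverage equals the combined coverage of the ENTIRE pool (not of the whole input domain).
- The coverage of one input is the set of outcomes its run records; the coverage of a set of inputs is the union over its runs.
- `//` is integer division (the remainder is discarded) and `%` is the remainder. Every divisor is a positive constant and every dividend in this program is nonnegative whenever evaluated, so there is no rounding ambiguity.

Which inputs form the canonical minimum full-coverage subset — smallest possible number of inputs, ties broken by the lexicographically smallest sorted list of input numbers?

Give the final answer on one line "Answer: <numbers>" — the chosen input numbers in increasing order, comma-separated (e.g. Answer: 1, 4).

run #1 (m=7, x=7) records B1=T, B2=T, B3=T, B7=T, B8=F
run #2 (m=1, x=8) records B1=F, B2=F, B4=F, B5=E, B6=F, B7=F, B9=F
run #3 (m=9, x=0) records B1=F, B2=F, B4=F, B5=E, B6=F, B7=F, B9=F
run #4 (m=9, x=2) records B1=F, B2=F, B4=F, B5=E, B6=F, B7=F, B9=F
run #5 (m=4, x=3) records B1=F, B2=F, B4=T, B5=S, B7=F, B9=T
pool-wide coverage (15 outcomes): B1=T, B1=F, B2=T, B2=F, B3=T, B4=T, B4=F, B5=S, B5=E, B6=F, B7=T, B7=F, B8=F, B9=T, B9=F
every size-1 subset falls short of the 15 outcomes (best: 7/15)
every size-2 subset falls short of the 15 outcomes (best: 12/15)
inputs {1, 2, 5} (size 3) cover everything; no size-3 subset with a lexicographically smaller index list covers all 15

Answer: 1, 2, 5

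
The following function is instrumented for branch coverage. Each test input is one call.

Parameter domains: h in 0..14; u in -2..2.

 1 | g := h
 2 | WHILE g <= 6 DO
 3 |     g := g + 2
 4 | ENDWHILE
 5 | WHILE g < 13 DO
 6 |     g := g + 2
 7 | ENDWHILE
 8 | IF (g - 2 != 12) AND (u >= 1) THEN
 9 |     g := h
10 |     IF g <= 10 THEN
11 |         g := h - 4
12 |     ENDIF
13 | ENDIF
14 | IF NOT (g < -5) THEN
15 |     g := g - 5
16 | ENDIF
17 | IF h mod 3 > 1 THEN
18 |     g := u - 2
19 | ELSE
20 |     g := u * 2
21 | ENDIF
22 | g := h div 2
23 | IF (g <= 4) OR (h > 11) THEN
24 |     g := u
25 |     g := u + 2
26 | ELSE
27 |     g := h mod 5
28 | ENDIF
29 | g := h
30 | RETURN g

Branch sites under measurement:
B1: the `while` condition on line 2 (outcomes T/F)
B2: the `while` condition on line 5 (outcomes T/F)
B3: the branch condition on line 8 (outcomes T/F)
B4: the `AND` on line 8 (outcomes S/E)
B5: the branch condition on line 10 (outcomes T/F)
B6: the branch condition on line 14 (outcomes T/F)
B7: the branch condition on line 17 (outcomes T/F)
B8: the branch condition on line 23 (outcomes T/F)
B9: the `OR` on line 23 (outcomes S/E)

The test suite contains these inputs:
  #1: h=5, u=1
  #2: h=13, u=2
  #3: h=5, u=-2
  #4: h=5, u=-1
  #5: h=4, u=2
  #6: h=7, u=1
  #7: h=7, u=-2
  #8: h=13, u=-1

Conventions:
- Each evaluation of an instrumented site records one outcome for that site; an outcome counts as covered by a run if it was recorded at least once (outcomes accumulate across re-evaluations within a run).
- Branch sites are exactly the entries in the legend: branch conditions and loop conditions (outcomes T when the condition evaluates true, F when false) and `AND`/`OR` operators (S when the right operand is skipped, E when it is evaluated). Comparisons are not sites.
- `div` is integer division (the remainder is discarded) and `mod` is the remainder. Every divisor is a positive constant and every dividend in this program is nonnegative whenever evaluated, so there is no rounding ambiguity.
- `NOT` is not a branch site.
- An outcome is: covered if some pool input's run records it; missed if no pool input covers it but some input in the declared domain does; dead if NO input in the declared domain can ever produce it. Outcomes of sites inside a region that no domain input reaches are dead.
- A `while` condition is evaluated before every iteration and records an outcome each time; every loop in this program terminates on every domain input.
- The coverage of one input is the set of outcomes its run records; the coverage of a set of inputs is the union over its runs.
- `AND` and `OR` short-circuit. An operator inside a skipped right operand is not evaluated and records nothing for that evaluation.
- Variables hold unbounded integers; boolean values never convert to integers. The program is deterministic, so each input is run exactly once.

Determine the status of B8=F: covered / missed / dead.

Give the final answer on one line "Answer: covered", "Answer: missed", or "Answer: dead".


no pool input records B8=F
but domain input (h=10, u=-2) does record it -> reachable, so missed
Answer: missed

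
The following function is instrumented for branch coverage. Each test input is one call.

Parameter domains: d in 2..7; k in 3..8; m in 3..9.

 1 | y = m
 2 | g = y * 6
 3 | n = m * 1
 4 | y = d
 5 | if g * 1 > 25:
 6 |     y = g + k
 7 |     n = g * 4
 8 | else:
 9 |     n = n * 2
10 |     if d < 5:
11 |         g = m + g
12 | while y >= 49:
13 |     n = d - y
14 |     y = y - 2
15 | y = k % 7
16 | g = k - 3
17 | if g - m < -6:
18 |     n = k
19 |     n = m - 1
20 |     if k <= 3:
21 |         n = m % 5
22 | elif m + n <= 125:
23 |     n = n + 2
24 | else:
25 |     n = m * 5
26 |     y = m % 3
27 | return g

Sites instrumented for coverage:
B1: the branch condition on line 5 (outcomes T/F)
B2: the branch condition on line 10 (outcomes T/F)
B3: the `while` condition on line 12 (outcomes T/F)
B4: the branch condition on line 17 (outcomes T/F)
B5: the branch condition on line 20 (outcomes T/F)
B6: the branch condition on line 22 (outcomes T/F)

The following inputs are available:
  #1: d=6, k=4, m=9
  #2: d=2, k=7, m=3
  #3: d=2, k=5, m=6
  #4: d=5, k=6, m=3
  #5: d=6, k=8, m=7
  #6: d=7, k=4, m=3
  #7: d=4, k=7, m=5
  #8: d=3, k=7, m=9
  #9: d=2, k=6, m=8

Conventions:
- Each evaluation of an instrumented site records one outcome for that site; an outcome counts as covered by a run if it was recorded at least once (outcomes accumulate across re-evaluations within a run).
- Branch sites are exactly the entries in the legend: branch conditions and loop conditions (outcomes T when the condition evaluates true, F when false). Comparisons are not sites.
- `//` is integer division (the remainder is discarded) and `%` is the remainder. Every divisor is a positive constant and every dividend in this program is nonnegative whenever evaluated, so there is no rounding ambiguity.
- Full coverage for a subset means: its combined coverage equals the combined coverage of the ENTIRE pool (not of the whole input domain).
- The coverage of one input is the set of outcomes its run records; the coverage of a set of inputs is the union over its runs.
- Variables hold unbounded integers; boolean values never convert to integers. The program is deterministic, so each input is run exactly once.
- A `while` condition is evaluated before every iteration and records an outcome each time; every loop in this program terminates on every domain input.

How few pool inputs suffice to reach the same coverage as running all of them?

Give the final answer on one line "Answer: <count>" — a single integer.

input #1, d=6, k=4, m=9: events B1->T, B3->T, B3->T, B3->T, B3->T, B3->T, B3->F, B4->T, B5->F; outcomes B1=T, B3=T, B3=F, B4=T, B5=F
input #2, d=2, k=7, m=3: events B1->F, B2->T, B3->F, B4->F, B6->T; outcomes B1=F, B2=T, B3=F, B4=F, B6=T
input #3, d=2, k=5, m=6: events B1->T, B3->F, B4->F, B6->F; outcomes B1=T, B3=F, B4=F, B6=F
input #4, d=5, k=6, m=3: events B1->F, B2->F, B3->F, B4->F, B6->T; outcomes B1=F, B2=F, B3=F, B4=F, B6=T
input #5, d=6, k=8, m=7: events B1->T, B3->T, B3->F, B4->F, B6->T; outcomes B1=T, B3=T, B3=F, B4=F, B6=T
input #6, d=7, k=4, m=3: events B1->F, B2->F, B3->F, B4->F, B6->T; outcomes B1=F, B2=F, B3=F, B4=F, B6=T
input #7, d=4, k=7, m=5: events B1->T, B3->F, B4->F, B6->T; outcomes B1=T, B3=F, B4=F, B6=T
input #8, d=3, k=7, m=9: events B1->T, B3->T, B3->T, B3->T, B3->T, B3->T, B3->T, B3->T, B3->F, B4->F, B6->T; outcomes B1=T, B3=T, B3=F, B4=F, B6=T
input #9, d=2, k=6, m=8: events B1->T, B3->T, B3->T, B3->T, B3->F, B4->F, B6->T; outcomes B1=T, B3=T, B3=F, B4=F, B6=T
union over all inputs: B1=T, B1=F, B2=T, B2=F, B3=T, B3=F, B4=T, B4=F, B5=F, B6=T, B6=F (11 outcomes)
every size-1 subset falls short of the 11 outcomes (best: 5/11)
every size-2 subset falls short of the 11 outcomes (best: 9/11)
every size-3 subset falls short of the 11 outcomes (best: 10/11)
the canonical winner is {1, 2, 3, 4}: size 4, full 11-outcome coverage, earliest index list among size-4 covers

Answer: 4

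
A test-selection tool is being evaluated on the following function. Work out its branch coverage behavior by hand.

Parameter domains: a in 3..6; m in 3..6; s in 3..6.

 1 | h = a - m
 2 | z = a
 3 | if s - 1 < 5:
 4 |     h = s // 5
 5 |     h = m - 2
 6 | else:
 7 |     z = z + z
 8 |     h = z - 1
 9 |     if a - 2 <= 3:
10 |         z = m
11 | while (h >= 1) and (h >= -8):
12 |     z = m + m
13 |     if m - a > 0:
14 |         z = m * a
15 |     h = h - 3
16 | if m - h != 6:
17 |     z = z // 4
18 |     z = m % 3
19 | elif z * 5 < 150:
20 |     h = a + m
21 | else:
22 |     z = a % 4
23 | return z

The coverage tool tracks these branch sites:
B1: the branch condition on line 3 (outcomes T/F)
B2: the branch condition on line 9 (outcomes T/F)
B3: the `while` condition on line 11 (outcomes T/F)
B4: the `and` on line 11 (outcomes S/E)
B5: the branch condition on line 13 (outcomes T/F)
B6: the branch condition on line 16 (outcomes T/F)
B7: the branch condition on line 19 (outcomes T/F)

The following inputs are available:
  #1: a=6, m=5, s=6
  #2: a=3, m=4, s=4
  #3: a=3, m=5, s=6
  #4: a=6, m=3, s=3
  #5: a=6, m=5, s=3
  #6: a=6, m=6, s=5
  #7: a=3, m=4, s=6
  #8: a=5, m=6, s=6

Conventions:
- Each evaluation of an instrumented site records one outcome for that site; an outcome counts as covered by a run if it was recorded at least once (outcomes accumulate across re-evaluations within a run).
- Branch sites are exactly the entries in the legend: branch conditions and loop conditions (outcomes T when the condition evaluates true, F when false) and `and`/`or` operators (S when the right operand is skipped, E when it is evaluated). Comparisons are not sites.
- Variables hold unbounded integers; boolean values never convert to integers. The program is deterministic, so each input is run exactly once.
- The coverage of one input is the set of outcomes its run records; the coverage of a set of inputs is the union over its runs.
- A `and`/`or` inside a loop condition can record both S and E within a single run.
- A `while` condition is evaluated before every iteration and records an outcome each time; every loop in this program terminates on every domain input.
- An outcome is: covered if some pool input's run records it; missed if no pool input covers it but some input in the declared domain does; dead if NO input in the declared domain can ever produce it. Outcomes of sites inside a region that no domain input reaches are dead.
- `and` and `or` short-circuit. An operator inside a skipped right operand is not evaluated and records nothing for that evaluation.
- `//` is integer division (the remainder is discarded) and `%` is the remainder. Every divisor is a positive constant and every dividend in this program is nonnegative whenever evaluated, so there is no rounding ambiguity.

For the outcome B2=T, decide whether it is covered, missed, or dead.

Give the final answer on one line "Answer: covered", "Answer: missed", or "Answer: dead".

B2=T is recorded by pool input(s) 3, 7, 8 -> covered

Answer: covered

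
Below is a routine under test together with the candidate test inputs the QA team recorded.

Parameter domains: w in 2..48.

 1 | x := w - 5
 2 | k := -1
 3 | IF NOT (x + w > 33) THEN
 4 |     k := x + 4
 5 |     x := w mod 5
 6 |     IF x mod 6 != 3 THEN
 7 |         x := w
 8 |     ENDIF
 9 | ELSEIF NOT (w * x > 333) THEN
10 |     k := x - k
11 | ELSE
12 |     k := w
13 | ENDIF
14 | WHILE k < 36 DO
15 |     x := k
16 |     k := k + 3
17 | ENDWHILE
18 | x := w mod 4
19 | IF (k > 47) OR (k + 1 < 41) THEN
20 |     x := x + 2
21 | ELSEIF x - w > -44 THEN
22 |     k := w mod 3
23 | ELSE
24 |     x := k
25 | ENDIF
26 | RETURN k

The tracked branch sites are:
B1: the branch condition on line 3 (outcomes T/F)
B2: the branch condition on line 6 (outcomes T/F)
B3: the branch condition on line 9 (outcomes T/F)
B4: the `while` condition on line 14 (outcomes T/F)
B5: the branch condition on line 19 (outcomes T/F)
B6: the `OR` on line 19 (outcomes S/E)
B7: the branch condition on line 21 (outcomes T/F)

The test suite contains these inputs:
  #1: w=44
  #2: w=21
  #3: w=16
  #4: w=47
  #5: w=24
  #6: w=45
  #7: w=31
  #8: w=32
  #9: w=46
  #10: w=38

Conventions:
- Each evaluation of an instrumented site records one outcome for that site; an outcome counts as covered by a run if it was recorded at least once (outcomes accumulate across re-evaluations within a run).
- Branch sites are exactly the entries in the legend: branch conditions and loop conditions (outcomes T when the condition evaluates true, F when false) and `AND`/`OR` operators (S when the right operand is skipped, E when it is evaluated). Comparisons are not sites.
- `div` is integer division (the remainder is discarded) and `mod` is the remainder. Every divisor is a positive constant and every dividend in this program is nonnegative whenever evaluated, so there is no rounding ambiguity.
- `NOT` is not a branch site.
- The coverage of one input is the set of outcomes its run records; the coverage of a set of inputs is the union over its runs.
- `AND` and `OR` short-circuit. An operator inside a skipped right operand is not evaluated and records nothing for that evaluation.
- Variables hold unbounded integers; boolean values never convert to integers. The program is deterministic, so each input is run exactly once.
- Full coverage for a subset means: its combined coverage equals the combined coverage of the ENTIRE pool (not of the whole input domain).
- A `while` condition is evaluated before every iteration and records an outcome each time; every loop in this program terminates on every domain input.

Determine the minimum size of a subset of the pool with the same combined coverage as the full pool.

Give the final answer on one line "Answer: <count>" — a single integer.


test 1 (w=44) fires B1->F, B3->F, B4->F, B6->E, B5->F, B7->F; hits B1=F, B3=F, B4=F, B5=F, B6=E, B7=F
test 2 (w=21) fires B1->F, B3->F, B4->T, B4->T, B4->T, B4->T, B4->T, B4->F, B6->E, B5->T; hits B1=F, B3=F, B4=T, B4=F, B5=T, B6=E
test 3 (w=16) fires B1->T, B2->T, B4->T, B4->T, B4->T, B4->T, B4->T, B4->T, B4->T, B4->F, B6->E, B5->T; hits B1=T, B2=T, B4=T, B4=F, B5=T, B6=E
test 4 (w=47) fires B1->F, B3->F, B4->F, B6->E, B5->F, B7->F; hits B1=F, B3=F, B4=F, B5=F, B6=E, B7=F
test 5 (w=24) fires B1->F, B3->F, B4->T, B4->T, B4->T, B4->T, B4->F, B6->E, B5->T; hits B1=F, B3=F, B4=T, B4=F, B5=T, B6=E
test 6 (w=45) fires B1->F, B3->F, B4->F, B6->E, B5->F, B7->F; hits B1=F, B3=F, B4=F, B5=F, B6=E, B7=F
test 7 (w=31) fires B1->F, B3->F, B4->T, B4->T, B4->F, B6->E, B5->T; hits B1=F, B3=F, B4=T, B4=F, B5=T, B6=E
test 8 (w=32) fires B1->F, B3->F, B4->T, B4->T, B4->F, B6->E, B5->T; hits B1=F, B3=F, B4=T, B4=F, B5=T, B6=E
test 9 (w=46) fires B1->F, B3->F, B4->F, B6->E, B5->F, B7->F; hits B1=F, B3=F, B4=F, B5=F, B6=E, B7=F
test 10 (w=38) fires B1->F, B3->F, B4->F, B6->E, B5->T; hits B1=F, B3=F, B4=F, B5=T, B6=E
union over all inputs: B1=T, B1=F, B2=T, B3=F, B4=T, B4=F, B5=T, B5=F, B6=E, B7=F (10 outcomes)
checked all size-1 subsets: none covers 10 outcomes (max 6/10)
inputs {1, 3} (size 2) cover everything; no size-2 subset with a lexicographically smaller index list covers all 10
Answer: 2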